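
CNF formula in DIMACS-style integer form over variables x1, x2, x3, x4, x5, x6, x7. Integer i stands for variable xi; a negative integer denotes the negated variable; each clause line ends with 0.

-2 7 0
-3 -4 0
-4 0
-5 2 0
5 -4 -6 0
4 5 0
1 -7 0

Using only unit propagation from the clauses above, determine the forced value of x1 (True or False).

True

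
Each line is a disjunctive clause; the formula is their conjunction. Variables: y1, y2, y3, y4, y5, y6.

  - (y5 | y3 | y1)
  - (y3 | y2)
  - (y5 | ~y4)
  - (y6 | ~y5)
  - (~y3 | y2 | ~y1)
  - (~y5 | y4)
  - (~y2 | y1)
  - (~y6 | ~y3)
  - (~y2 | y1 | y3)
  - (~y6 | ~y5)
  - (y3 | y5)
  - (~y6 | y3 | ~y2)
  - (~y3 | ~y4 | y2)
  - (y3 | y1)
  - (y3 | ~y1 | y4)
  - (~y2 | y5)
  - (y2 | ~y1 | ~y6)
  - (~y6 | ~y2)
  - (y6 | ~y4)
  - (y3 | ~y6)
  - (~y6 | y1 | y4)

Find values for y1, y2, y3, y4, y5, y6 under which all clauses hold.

y1=0, y2=0, y3=1, y4=0, y5=0, y6=0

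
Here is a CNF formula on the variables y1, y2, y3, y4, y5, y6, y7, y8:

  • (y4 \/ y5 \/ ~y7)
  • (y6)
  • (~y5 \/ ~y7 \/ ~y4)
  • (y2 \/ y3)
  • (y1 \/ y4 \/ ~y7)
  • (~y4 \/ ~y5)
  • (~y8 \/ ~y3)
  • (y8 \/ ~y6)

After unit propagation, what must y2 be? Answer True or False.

True

Unit clause (y6) sets y6 = True.
(y8 \/ ~y6) with y6 = True leaves only y8, so y8 = True.
From (~y8 \/ ~y3) and y8 = True: y3 = False.
From (y2 \/ y3) and y3 = False: y2 = True.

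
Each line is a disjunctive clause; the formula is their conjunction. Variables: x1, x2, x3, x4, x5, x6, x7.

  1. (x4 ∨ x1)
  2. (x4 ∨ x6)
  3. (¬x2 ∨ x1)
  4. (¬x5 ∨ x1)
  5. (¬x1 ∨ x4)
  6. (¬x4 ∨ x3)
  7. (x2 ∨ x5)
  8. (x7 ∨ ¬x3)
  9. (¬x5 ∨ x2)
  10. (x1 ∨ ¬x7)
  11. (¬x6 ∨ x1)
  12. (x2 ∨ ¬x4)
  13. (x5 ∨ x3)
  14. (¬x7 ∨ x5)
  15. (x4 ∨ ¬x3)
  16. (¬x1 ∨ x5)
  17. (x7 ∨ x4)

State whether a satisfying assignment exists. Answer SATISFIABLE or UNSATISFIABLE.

SATISFIABLE

Set x1 = True and propagate.
  then x4 is forced to True.
  then x3 is forced to True.
  then x7 is forced to True.
  then x2 is forced to True.
  then x5 is forced to True.
x6 is now unconstrained; take x6 = False.
Every clause has at least one true literal under this assignment.
So x1 = True, x2 = True, x3 = True, x4 = True, x5 = True, x6 = False, x7 = True is a satisfying assignment.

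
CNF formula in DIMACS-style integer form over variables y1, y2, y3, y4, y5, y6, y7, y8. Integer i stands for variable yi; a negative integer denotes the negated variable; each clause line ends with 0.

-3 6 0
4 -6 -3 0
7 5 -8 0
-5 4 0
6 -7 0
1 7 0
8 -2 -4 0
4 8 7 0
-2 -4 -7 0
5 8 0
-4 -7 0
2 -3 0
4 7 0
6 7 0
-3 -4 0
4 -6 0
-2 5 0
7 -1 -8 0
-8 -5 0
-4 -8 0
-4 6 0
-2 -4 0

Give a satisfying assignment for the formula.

y3 occurs only negated in the remaining clauses — set y3 = False.
Set y1 = True and propagate.
Try y2 = False.
Try y4 = True.
  then y7 is forced to False.
  then y6 is forced to True.
  then y8 is forced to False.
  then y5 is forced to True.

y1 = T, y2 = F, y3 = F, y4 = T, y5 = T, y6 = T, y7 = F, y8 = F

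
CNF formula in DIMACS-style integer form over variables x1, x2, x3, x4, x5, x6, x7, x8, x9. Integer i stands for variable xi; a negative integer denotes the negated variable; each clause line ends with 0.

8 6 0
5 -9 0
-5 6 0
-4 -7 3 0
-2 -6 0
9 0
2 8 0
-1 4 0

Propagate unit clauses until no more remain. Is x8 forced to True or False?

(x9) stands alone — x9 = True.
(x5 ∨ ¬x9) with x9 = True leaves only x5, so x5 = True.
(¬x5 ∨ x6) with x5 = True leaves only x6, so x6 = True.
In (¬x6 ∨ ¬x2), ¬x6 is now false; ¬x2 must hold, so x2 = False.
(x8 ∨ x2) with x2 = False leaves only x8, so x8 = True.

True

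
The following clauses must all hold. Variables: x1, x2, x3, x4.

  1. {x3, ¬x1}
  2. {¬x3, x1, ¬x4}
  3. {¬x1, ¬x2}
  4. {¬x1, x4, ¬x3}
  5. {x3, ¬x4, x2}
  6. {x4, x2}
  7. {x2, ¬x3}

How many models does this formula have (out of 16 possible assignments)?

3

The models are:
  x1=0 x2=1 x3=0 x4=0
  x1=0 x2=1 x3=0 x4=1
  x1=0 x2=1 x3=1 x4=0
Count: 3.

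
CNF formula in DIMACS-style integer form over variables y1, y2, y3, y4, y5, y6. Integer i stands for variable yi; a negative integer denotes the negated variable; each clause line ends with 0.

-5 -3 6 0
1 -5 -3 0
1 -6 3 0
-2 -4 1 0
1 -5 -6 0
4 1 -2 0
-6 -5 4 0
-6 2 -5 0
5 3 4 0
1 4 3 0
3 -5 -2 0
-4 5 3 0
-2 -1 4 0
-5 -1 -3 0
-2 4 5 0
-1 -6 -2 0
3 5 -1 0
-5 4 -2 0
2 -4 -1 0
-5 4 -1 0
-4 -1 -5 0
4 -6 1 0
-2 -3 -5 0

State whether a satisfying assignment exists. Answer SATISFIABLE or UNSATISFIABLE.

SATISFIABLE

Branch on y1: take y1 = False.
The remaining clauses are satisfied by y2 = False, y3 = True, y4 = True, y5 = False, y6 = False.
So y1=F, y2=F, y3=T, y4=T, y5=F, y6=F is a satisfying assignment.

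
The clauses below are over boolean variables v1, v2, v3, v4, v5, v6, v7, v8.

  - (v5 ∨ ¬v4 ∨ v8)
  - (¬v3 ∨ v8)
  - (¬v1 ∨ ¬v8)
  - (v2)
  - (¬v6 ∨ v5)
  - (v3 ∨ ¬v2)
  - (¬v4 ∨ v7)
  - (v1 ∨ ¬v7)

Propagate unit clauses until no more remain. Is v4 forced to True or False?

False

(v2) is a unit clause: v2 = True.
From (v3 ∨ ¬v2) and v2 = True: v3 = True.
From (¬v3 ∨ v8) and v3 = True: v8 = True.
(¬v1 ∨ ¬v8) with v8 = True leaves only ¬v1, so v1 = False.
(¬v7 ∨ v1) with v1 = False leaves only ¬v7, so v7 = False.
(v7 ∨ ¬v4): since v7 = False, the clause reduces to (¬v4). v4 = False.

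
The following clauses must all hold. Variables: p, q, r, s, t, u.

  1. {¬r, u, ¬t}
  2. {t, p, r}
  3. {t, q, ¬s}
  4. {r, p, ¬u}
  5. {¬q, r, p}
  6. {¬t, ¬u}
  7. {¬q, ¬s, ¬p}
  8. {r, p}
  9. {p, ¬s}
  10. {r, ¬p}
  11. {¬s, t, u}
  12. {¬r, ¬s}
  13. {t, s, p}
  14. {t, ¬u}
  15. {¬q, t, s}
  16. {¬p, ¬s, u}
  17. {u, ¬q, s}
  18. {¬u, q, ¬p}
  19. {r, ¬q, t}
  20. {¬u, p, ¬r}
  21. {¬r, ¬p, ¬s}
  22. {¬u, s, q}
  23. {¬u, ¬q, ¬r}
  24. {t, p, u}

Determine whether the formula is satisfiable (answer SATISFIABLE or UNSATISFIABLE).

SATISFIABLE

Set p = True and propagate.
  then r is forced to True.
  then s is forced to False.
Branch on q: take q = False.
  then u is forced to False.
  then t is forced to False.
Every clause has at least one true literal under this assignment.
So p = T, q = F, r = T, s = F, t = F, u = F is a satisfying assignment.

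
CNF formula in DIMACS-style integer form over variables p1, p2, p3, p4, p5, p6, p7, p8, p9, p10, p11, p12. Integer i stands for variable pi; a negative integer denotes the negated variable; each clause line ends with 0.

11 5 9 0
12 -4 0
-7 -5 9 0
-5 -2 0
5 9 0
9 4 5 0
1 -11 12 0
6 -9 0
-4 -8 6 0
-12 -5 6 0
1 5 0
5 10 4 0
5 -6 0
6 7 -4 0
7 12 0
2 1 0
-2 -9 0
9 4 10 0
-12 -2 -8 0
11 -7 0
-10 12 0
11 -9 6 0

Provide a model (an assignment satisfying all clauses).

p1=T  p2=F  p3=F  p4=F  p5=T  p6=T  p7=F  p8=F  p9=F  p10=T  p11=F  p12=T

p1 occurs only positively in the remaining clauses — set p1 = True.
p8 occurs only negated in the remaining clauses — set p8 = False.
Branch on p2: take p2 = False.
Try p4 = False.
Try p5 = True.
For the remaining variables, p3 = False, p6 = True, p7 = False, p9 = False, p10 = True, p11 = False, p12 = True works.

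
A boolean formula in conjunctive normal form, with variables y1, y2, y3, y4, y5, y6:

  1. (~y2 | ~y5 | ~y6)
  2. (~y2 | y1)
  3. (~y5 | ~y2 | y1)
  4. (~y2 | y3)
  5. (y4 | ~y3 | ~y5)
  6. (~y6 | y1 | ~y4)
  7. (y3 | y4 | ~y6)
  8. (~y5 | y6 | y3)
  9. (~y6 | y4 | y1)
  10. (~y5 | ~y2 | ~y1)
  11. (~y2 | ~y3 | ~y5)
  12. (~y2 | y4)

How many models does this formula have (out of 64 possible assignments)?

Case analysis on y2 and y5:
  y2=T, y5=T: a clause becomes empty — 0.
  y2=T, y5=F: remaining (y1,y3,y4,y6) ∈ {(T,T,T,F); (T,T,T,T)} — 2.
  y2=F, y5=T: remaining (y1,y3,y4,y6) ∈ {(F,T,T,F); (T,F,T,T); (T,T,T,F); (T,T,T,T)} — 4.
  y2=F, y5=F: 11 of the 16 assignments to (y1,y3,y4,y6) work.
Total: 0 + 2 + 4 + 11 = 17.

17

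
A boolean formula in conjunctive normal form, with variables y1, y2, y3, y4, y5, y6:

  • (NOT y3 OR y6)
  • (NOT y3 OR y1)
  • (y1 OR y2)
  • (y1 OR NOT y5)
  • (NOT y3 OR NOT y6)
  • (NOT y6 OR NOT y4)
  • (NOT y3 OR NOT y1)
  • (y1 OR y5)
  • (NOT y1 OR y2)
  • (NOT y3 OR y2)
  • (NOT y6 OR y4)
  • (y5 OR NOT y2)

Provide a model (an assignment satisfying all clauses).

Pure literal: y3 appears only negated; assign y3 = False.
Set y1 = True and propagate.
  then y2 is forced to True.
  then y5 is forced to True.
Set y4 = True and propagate.
  then y6 is forced to False.

y1=True, y2=True, y3=False, y4=True, y5=True, y6=False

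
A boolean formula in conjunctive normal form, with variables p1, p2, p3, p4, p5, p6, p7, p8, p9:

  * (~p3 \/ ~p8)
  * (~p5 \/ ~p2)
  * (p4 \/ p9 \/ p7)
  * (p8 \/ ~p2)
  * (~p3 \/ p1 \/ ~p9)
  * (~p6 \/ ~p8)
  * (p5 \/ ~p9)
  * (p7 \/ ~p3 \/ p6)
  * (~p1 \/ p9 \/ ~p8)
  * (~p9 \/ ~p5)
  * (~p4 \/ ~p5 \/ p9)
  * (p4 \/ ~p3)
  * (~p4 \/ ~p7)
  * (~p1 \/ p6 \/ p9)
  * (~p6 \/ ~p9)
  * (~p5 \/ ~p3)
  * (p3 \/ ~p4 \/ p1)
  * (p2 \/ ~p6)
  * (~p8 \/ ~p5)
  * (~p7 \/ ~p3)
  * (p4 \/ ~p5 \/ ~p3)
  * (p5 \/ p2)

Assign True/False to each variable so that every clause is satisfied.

p1=False  p2=True  p3=False  p4=False  p5=False  p6=False  p7=True  p8=True  p9=False

Try p1 = False.
Try p2 = True.
  then p5 is forced to False.
  then p8 is forced to True.
  then p3 is forced to False.
  then p6 is forced to False.
  then p9 is forced to False.
  then p4 is forced to False.
  then p7 is forced to True.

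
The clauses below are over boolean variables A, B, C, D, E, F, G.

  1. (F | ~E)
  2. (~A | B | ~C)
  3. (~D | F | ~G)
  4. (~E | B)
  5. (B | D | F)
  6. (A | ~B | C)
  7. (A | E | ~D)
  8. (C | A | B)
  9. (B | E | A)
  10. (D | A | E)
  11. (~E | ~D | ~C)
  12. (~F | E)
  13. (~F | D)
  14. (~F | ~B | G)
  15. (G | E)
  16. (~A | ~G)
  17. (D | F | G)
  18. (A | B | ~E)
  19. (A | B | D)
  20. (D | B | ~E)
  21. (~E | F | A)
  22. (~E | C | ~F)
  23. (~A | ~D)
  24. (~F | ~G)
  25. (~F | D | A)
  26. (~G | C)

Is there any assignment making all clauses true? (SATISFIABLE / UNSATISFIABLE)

A = True:
  propagation gives G=False, E=True, F=True, B=True; an empty clause results — contradiction.
A = False:
  E = True:
    propagation gives F=True, B=True, C=True, D=False; an empty clause results — contradiction.
  E = False:
    propagation gives D=False; an empty clause results — contradiction.
Every branch closes, so no satisfying assignment exists.

UNSATISFIABLE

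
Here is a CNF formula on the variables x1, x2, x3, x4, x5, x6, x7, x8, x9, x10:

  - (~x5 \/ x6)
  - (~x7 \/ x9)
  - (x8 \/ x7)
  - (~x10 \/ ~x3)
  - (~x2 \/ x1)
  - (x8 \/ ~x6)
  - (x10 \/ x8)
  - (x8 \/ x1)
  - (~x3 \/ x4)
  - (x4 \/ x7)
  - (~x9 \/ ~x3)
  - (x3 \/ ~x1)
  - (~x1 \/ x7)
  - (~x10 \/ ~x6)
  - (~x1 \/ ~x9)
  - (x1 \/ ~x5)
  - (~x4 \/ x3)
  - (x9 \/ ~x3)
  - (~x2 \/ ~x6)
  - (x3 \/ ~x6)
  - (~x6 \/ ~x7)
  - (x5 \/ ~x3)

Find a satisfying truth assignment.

x1=0, x2=0, x3=0, x4=0, x5=0, x6=0, x7=1, x8=1, x9=1, x10=0

x2 occurs only negated in the remaining clauses — set x2 = False.
x8 occurs only positively in the remaining clauses — set x8 = True.
Try x1 = False.
  then x5 is forced to False.
  then x3 is forced to False.
  then x4 is forced to False.
  then x7 is forced to True.
  then x9 is forced to True.
  then x6 is forced to False.
x10 is now unconstrained; take x10 = False.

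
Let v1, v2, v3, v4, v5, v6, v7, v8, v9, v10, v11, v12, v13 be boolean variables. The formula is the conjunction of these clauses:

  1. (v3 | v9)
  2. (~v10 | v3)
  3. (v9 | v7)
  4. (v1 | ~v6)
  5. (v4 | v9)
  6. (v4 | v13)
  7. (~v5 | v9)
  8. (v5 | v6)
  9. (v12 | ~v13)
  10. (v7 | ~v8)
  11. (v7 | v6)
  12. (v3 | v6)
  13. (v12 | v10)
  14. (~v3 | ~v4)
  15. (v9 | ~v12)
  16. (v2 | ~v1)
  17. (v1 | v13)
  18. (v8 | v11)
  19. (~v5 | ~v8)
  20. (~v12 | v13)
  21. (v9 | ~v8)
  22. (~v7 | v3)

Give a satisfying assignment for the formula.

v1 = 1  v2 = 1  v3 = 0  v4 = 0  v5 = 0  v6 = 1  v7 = 0  v8 = 0  v9 = 1  v10 = 0  v11 = 1  v12 = 1  v13 = 1

Pure literal: v2 appears only positively; assign v2 = True.
v9 occurs only positively in the remaining clauses — set v9 = True.
Try v1 = True.
The remaining clauses are satisfied by v3 = False, v4 = False, v5 = False, v6 = True, v7 = False, v8 = False, v10 = False, v11 = True, v12 = True, v13 = True.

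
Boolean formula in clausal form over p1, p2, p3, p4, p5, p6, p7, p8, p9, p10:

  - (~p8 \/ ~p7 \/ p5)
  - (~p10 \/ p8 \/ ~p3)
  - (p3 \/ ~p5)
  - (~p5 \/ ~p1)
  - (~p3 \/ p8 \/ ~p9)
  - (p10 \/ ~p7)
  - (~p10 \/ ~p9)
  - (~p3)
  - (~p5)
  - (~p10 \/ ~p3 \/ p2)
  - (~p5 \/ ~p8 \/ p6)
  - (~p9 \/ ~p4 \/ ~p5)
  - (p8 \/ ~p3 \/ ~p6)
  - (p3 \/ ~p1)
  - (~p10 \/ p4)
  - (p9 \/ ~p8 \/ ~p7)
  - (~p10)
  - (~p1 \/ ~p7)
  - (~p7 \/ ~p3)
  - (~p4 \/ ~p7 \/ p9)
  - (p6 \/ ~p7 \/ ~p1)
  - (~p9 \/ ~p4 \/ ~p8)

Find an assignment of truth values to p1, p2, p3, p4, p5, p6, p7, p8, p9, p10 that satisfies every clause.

p1 = False  p2 = False  p3 = False  p4 = False  p5 = False  p6 = True  p7 = False  p8 = False  p9 = False  p10 = False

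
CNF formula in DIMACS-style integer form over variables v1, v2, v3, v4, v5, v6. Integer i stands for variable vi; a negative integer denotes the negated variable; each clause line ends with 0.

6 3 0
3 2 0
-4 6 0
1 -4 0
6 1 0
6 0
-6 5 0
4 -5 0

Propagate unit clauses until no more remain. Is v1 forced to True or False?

True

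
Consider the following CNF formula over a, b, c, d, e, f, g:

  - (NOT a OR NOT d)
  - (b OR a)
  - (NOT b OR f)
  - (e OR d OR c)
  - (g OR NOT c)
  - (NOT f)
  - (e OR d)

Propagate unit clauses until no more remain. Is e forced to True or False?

True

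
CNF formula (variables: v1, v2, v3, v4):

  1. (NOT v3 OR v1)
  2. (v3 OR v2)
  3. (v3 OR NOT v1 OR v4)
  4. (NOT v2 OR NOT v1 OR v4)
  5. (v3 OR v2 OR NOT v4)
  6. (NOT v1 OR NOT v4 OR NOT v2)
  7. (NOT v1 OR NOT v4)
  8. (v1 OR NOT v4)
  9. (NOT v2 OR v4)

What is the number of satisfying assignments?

1

The models are:
  v1=T v2=F v3=T v4=F
Count: 1.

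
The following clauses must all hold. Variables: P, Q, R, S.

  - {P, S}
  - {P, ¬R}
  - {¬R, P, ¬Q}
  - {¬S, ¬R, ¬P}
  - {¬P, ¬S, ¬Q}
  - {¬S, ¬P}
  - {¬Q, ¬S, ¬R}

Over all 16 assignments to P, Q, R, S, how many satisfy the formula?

6

The models are:
  P=0 Q=0 R=0 S=1
  P=0 Q=1 R=0 S=1
  P=1 Q=0 R=0 S=0
  P=1 Q=0 R=1 S=0
  P=1 Q=1 R=0 S=0
  P=1 Q=1 R=1 S=0
Count: 6.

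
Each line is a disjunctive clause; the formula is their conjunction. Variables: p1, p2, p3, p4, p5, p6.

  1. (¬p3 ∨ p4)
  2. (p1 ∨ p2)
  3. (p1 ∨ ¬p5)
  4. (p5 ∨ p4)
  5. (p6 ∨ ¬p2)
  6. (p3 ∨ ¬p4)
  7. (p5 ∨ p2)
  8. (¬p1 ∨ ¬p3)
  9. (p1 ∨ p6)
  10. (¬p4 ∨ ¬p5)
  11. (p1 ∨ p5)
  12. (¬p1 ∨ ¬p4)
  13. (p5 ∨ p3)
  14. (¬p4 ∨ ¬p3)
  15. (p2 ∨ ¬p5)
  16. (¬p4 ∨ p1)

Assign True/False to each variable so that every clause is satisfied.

p1=T, p2=T, p3=F, p4=F, p5=T, p6=T

Check each clause:
  1. (¬p3 ∨ p4) — ¬p3 is true.
  2. (p1 ∨ p2) — p1 is true.
  3. (p1 ∨ ¬p5) — p1 is true.
  4. (p4 ∨ p5) — p5 is true.
  5. (¬p2 ∨ p6) — p6 is true.
  6. (¬p4 ∨ p3) — ¬p4 is true.
  7. (p5 ∨ p2) — p2 is true.
  8. (¬p3 ∨ ¬p1) — ¬p3 is true.
  9. (p6 ∨ p1) — p1 is true.
  10. (¬p4 ∨ ¬p5) — ¬p4 is true.
  11. (p1 ∨ p5) — p1 is true.
  12. (¬p4 ∨ ¬p1) — ¬p4 is true.
  13. (p5 ∨ p3) — p5 is true.
  14. (¬p3 ∨ ¬p4) — ¬p4 is true.
  15. (p2 ∨ ¬p5) — p2 is true.
  16. (¬p4 ∨ p1) — p1 is true.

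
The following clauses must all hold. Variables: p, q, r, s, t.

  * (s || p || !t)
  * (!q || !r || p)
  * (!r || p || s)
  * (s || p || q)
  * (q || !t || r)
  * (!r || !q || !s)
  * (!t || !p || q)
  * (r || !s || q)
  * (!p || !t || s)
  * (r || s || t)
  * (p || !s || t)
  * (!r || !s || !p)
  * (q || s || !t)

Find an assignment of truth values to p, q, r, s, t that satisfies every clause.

p=False, q=True, r=False, s=True, t=True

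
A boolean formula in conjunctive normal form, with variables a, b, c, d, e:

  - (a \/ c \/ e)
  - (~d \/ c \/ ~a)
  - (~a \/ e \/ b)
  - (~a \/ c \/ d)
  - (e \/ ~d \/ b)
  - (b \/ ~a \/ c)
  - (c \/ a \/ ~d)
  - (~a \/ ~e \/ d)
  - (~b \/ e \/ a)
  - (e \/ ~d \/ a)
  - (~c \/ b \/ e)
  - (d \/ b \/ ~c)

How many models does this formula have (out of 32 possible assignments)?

9

Split on a, then c.
  a=1, c=1: remaining (b,d,e) ∈ {(0,1,1); (1,0,0); (1,1,0); (1,1,1)} — 4.
  a=1, c=0: a clause becomes empty — 0.
  a=0, c=1: remaining (b,d,e) ∈ {(0,1,1); (1,0,1); (1,1,1)} — 3.
  a=0, c=0: remaining (b,d,e) ∈ {(0,0,1); (1,0,1)} — 2.
Total: 4 + 0 + 3 + 2 = 9.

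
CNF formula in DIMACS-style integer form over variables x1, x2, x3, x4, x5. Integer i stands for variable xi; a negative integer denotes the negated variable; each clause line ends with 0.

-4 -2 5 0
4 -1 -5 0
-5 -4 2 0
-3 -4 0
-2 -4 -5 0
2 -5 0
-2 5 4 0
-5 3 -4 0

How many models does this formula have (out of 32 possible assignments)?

8

The models are:
  x1=0 x2=0 x3=0 x4=0 x5=0
  x1=0 x2=0 x3=0 x4=1 x5=0
  x1=0 x2=0 x3=1 x4=0 x5=0
  x1=0 x2=1 x3=0 x4=0 x5=1
  x1=0 x2=1 x3=1 x4=0 x5=1
  x1=1 x2=0 x3=0 x4=0 x5=0
  x1=1 x2=0 x3=0 x4=1 x5=0
  x1=1 x2=0 x3=1 x4=0 x5=0
That's 8 in total.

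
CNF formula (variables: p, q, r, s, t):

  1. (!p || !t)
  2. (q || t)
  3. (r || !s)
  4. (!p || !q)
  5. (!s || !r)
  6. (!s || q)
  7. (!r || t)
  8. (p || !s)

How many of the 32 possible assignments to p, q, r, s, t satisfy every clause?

5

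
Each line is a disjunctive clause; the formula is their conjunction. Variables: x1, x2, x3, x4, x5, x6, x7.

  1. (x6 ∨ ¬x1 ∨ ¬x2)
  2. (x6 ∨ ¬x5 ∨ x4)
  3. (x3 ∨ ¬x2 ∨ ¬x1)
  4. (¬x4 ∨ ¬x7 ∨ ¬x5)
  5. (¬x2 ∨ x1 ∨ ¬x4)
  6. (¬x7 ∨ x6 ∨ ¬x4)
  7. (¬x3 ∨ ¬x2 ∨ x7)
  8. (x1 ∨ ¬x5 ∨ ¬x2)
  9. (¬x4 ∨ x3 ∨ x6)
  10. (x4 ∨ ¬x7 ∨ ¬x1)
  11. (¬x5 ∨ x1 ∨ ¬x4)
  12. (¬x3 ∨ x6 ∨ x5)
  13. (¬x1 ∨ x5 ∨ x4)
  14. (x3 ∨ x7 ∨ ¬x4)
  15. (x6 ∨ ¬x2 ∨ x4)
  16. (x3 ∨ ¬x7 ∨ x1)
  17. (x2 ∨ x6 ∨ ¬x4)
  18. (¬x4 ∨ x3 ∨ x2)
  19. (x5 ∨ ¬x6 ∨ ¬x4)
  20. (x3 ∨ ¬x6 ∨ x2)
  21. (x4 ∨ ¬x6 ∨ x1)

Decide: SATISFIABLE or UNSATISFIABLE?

SATISFIABLE

Try x1 = True.
The remaining clauses are satisfied by x2 = False, x3 = True, x4 = False, x5 = True, x6 = True, x7 = False.
So x1=1, x2=0, x3=1, x4=0, x5=1, x6=1, x7=0 is a satisfying assignment.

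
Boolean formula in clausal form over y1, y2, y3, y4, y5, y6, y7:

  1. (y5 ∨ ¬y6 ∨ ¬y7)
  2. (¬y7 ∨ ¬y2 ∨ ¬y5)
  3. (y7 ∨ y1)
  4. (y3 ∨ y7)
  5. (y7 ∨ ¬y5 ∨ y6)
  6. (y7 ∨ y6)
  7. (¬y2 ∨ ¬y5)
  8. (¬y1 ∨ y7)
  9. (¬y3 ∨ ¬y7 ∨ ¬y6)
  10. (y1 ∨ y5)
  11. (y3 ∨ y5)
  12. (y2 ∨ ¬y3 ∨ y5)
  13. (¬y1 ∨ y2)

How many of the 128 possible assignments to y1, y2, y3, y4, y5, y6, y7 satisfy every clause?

8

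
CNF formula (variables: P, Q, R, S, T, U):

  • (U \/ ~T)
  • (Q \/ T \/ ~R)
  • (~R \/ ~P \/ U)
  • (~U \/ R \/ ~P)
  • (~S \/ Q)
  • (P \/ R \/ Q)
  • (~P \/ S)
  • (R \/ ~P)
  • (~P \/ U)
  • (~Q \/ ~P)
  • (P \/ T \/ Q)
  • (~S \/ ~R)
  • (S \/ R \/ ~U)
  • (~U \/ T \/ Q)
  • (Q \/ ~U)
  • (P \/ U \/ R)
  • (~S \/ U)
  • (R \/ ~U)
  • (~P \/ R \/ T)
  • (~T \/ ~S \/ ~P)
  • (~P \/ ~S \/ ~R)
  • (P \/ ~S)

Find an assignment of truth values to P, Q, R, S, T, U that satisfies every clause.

P = F, Q = T, R = T, S = F, T = F, U = T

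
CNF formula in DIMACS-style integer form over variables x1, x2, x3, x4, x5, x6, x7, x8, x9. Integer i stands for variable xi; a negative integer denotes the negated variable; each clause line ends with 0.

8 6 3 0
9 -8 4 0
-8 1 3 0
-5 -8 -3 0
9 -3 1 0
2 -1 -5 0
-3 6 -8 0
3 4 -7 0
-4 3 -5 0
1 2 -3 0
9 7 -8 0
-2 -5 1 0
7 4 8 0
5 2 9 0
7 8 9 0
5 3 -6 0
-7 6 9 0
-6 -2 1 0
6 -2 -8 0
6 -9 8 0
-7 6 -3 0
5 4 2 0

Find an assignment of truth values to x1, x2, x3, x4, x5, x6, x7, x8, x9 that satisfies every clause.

x1 = 1  x2 = 0  x3 = 1  x4 = 1  x5 = 0  x6 = 1  x7 = 1  x8 = 0  x9 = 1

Branch on x1: take x1 = True.
Try x2 = False.
  then x5 is forced to False.
  then x9 is forced to True.
  then x4 is forced to True.
Set x3 = True and propagate.
For the remaining variables, x6 = True, x7 = True, x8 = False works.
Every clause has at least one true literal under this assignment.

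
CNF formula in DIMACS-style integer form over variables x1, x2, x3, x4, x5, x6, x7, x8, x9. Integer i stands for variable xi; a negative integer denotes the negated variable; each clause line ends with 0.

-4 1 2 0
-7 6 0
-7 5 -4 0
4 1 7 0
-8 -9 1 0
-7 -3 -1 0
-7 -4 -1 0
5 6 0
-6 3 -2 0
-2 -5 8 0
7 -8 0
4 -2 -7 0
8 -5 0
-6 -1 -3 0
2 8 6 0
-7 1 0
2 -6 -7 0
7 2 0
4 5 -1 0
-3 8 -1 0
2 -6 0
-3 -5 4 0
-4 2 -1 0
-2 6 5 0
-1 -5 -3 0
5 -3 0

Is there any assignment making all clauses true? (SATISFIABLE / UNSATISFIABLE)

UNSATISFIABLE

x1 = True:
  x2 = True:
    x5 = True:
      propagation gives x8=True, x7=True, x6=True; contradiction.
    x5 = False:
      propagation gives x6=True, x3=True; contradiction.
  x2 = False:
    propagation gives x7=True, x6=True; an empty clause results — contradiction.
x1 = False:
  propagation gives x7=False, x4=True, x2=True, x8=False; an empty clause results — contradiction.
Every branch closes, so no satisfying assignment exists.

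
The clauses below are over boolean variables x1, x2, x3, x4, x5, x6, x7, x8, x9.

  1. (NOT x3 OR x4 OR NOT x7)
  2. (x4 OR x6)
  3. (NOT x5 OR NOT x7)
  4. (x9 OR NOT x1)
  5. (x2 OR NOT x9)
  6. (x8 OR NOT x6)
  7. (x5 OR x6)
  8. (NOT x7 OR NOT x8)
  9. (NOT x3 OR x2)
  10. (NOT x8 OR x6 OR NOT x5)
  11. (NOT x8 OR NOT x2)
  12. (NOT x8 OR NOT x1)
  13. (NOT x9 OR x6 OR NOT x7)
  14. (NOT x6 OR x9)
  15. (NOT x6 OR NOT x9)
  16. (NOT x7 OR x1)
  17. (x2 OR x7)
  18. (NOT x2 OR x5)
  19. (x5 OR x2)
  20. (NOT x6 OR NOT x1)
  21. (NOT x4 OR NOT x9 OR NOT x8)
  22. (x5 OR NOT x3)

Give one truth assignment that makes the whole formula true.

x1 = False  x2 = True  x3 = False  x4 = True  x5 = True  x6 = False  x7 = False  x8 = False  x9 = False

Check each clause:
  1. (NOT x3 OR NOT x7 OR x4) — NOT x7 is true.
  2. (x6 OR x4) — x4 is true.
  3. (NOT x7 OR NOT x5) — NOT x7 is true.
  4. (x9 OR NOT x1) — NOT x1 is true.
  5. (NOT x9 OR x2) — x2 is true.
  6. (x8 OR NOT x6) — NOT x6 is true.
  7. (x6 OR x5) — x5 is true.
  8. (NOT x8 OR NOT x7) — NOT x8 is true.
  9. (NOT x3 OR x2) — x2 is true.
  10. (NOT x5 OR x6 OR NOT x8) — NOT x8 is true.
  11. (NOT x2 OR NOT x8) — NOT x8 is true.
  12. (NOT x1 OR NOT x8) — NOT x8 is true.
  13. (NOT x9 OR NOT x7 OR x6) — NOT x7 is true.
  14. (NOT x6 OR x9) — NOT x6 is true.
  15. (NOT x6 OR NOT x9) — NOT x6 is true.
  16. (NOT x7 OR x1) — NOT x7 is true.
  17. (x7 OR x2) — x2 is true.
  18. (NOT x2 OR x5) — x5 is true.
  19. (x5 OR x2) — x2 is true.
  20. (NOT x1 OR NOT x6) — NOT x6 is true.
  21. (NOT x4 OR NOT x9 OR NOT x8) — NOT x8 is true.
  22. (NOT x3 OR x5) — NOT x3 is true.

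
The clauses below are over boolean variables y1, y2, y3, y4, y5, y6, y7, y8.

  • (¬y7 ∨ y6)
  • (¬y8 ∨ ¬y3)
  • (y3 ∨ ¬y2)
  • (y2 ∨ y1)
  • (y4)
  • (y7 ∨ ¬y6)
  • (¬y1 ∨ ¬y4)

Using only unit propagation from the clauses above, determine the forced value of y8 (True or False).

(y4) is a unit clause: y4 = True.
From (¬y4 ∨ ¬y1) and y4 = True: y1 = False.
From (y1 ∨ y2) and y1 = False: y2 = True.
(y3 ∨ ¬y2): since y2 = True, the clause reduces to (y3). y3 = True.
(¬y3 ∨ ¬y8) with y3 = True leaves only ¬y8, so y8 = False.

False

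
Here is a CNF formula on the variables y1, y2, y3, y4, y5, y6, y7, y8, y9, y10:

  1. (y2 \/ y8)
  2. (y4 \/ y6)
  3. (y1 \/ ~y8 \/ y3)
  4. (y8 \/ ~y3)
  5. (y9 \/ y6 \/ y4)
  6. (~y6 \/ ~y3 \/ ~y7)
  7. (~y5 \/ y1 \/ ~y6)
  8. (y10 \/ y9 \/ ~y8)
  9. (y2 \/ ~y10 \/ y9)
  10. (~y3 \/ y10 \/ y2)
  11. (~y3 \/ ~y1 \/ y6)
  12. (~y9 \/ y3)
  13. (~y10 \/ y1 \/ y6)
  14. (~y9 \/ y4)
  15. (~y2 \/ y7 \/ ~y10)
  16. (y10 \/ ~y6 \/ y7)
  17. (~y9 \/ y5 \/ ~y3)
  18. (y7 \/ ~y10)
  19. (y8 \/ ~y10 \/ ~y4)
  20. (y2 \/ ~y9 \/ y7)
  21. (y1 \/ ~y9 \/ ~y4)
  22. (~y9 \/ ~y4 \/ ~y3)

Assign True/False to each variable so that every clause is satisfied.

y1=F, y2=T, y3=F, y4=T, y5=F, y6=F, y7=F, y8=F, y9=F, y10=F

Set y1 = False and propagate.
Set y2 = True and propagate.
Try y3 = False.
  then y8 is forced to False.
  then y9 is forced to False.
The remaining clauses are satisfied by y4 = True, y5 = False, y6 = False, y7 = False, y10 = False.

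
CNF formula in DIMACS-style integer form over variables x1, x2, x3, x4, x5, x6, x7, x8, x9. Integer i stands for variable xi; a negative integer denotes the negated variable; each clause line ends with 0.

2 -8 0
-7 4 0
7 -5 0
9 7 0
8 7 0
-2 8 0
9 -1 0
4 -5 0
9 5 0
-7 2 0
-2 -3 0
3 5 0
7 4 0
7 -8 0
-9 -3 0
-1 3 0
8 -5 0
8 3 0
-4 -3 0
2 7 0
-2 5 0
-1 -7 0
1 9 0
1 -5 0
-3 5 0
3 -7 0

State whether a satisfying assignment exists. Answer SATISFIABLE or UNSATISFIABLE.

x7 = True:
  propagation gives x4=True, x2=True, x8=True, x3=False; an empty clause results — contradiction.
x7 = False:
  propagation gives x5=False, x9=True, x8=True; an empty clause results — contradiction.
Every branch closes, so no satisfying assignment exists.

UNSATISFIABLE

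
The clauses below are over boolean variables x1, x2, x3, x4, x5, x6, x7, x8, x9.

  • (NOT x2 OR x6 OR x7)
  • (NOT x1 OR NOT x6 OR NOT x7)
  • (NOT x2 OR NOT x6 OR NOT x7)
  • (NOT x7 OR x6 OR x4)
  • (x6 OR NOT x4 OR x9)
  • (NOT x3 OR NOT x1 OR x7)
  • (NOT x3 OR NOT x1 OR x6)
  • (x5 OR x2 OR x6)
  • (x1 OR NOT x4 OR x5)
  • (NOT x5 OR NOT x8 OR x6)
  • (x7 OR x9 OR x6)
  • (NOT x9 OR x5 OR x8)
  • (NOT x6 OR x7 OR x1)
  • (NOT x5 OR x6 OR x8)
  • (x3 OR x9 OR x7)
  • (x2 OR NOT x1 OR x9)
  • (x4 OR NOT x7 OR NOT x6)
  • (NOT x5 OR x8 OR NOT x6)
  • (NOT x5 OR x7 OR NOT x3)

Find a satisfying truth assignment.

x1 = True, x2 = True, x3 = False, x4 = True, x5 = False, x6 = False, x7 = True, x8 = True, x9 = True

Try x1 = True.
Branch on x2: take x2 = True.
Try x3 = False.
The remaining clauses are satisfied by x4 = True, x5 = False, x6 = False, x7 = True, x8 = True, x9 = True.
Every clause has at least one true literal under this assignment.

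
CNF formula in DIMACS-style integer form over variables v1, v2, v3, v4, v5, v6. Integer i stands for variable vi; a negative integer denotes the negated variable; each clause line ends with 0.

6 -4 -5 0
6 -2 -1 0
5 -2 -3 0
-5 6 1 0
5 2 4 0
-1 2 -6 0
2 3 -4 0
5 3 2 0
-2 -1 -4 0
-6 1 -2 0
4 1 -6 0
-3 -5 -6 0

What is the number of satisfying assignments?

9

Case analysis on v2 and v6:
  v2=T, v6=T: remaining (v1,v3,v4,v5) ∈ {(T,F,F,F); (T,F,F,T)} — 2.
  v2=T, v6=F: remaining (v1,v3,v4,v5) ∈ {(F,F,F,F); (F,F,T,F)} — 2.
  v2=F, v6=T: remaining (v1,v3,v4,v5) ∈ {(F,T,T,F)} — 1.
  v2=F, v6=F: remaining (v1,v3,v4,v5) ∈ {(F,T,T,F); (T,F,F,T); (T,T,F,T); (T,T,T,F)} — 4.
Total: 2 + 2 + 1 + 4 = 9.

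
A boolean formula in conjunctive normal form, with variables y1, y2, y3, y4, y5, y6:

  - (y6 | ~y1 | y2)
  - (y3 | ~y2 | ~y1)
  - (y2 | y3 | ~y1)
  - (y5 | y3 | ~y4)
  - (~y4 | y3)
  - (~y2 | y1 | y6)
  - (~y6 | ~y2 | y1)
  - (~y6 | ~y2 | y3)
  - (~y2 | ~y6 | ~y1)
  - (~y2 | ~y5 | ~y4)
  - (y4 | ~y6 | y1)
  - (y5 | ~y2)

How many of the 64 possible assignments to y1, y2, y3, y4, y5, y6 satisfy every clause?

Split on y2, then y1.
  y2=T, y1=T: remaining (y3,y4,y5,y6) ∈ {(T,F,T,F)} — 1.
  y2=T, y1=F: a clause becomes empty — 0.
  y2=F, y1=T: remaining (y3,y4,y5,y6) ∈ {(T,F,F,T); (T,F,T,T); (T,T,F,T); (T,T,T,T)} — 4.
  y2=F, y1=F: y5 free; 4 ways for (y3,y4,y6) × 2^1 = 8.
Total: 1 + 0 + 4 + 8 = 13.

13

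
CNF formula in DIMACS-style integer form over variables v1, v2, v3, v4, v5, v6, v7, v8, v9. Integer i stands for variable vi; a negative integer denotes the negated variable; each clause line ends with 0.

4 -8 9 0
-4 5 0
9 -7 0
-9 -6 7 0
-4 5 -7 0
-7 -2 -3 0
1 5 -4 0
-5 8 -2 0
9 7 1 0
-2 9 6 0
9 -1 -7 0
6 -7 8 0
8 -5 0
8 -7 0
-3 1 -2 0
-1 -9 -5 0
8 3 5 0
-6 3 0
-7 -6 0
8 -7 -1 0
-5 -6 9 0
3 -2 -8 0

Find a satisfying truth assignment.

v1=True, v2=False, v3=False, v4=True, v5=True, v6=False, v7=False, v8=True, v9=False

Check each clause:
  1. (NOT v8 OR v9 OR v4) — v4 is true.
  2. (NOT v4 OR v5) — v5 is true.
  3. (NOT v7 OR v9) — NOT v7 is true.
  4. (v7 OR NOT v6 OR NOT v9) — NOT v6 is true.
  5. (NOT v4 OR NOT v7 OR v5) — NOT v7 is true.
  6. (NOT v7 OR NOT v2 OR NOT v3) — NOT v7 is true.
  7. (v1 OR v5 OR NOT v4) — v1 is true.
  8. (v8 OR NOT v2 OR NOT v5) — v8 is true.
  9. (v1 OR v9 OR v7) — v1 is true.
  10. (v9 OR NOT v2 OR v6) — NOT v2 is true.
  11. (NOT v7 OR NOT v1 OR v9) — NOT v7 is true.
  12. (NOT v7 OR v8 OR v6) — v8 is true.
  13. (v8 OR NOT v5) — v8 is true.
  14. (v8 OR NOT v7) — v8 is true.
  15. (NOT v3 OR v1 OR NOT v2) — v1 is true.
  16. (NOT v1 OR NOT v5 OR NOT v9) — NOT v9 is true.
  17. (v3 OR v8 OR v5) — v8 is true.
  18. (v3 OR NOT v6) — NOT v6 is true.
  19. (NOT v7 OR NOT v6) — NOT v7 is true.
  20. (v8 OR NOT v7 OR NOT v1) — v8 is true.
  21. (NOT v6 OR NOT v5 OR v9) — NOT v6 is true.
  22. (NOT v8 OR NOT v2 OR v3) — NOT v2 is true.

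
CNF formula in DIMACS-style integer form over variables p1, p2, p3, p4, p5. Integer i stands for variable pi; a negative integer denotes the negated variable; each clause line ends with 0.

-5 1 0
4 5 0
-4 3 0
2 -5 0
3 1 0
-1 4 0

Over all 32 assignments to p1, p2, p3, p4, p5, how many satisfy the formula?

5

The models are:
  p1=0 p2=0 p3=1 p4=1 p5=0
  p1=0 p2=1 p3=1 p4=1 p5=0
  p1=1 p2=0 p3=1 p4=1 p5=0
  p1=1 p2=1 p3=1 p4=1 p5=0
  p1=1 p2=1 p3=1 p4=1 p5=1
That's 5 in total.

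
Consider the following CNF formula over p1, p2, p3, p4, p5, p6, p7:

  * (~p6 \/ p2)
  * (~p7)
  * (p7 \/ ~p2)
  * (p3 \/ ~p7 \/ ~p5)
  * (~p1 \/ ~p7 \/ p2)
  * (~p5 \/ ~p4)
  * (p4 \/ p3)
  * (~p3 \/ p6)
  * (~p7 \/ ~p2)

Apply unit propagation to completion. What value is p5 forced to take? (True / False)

(~p7) stands alone — p7 = False.
(~p2 \/ p7): since p7 = False, the clause reduces to (~p2). p2 = False.
(p2 \/ ~p6): since p2 = False, the clause reduces to (~p6). p6 = False.
(~p3 \/ p6) with p6 = False leaves only ~p3, so p3 = False.
In (p3 \/ p4), p3 is now false; p4 must hold, so p4 = True.
(~p5 \/ ~p4) with p4 = True leaves only ~p5, so p5 = False.

False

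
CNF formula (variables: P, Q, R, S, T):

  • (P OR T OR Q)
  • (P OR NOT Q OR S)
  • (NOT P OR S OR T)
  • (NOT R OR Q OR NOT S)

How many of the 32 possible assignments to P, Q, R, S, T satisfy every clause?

Case analysis on P and Q:
  P=T, Q=T: R free; 3 ways for (S,T) × 2^1 = 6.
  P=T, Q=F: remaining (R,S,T) ∈ {(F,F,T); (F,T,F); (F,T,T); (T,F,T)} — 4.
  P=F, Q=T: remaining (R,S,T) ∈ {(F,T,F); (F,T,T); (T,T,F); (T,T,T)} — 4.
  P=F, Q=F: remaining (R,S,T) ∈ {(F,F,T); (F,T,T); (T,F,T)} — 3.
Total: 6 + 4 + 4 + 3 = 17.

17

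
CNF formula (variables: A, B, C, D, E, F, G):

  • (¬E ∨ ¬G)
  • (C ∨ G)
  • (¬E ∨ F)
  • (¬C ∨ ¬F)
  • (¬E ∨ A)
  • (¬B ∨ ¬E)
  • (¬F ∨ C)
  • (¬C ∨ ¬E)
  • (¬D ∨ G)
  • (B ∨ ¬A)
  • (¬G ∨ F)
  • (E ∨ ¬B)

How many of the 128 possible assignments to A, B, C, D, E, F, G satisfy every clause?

1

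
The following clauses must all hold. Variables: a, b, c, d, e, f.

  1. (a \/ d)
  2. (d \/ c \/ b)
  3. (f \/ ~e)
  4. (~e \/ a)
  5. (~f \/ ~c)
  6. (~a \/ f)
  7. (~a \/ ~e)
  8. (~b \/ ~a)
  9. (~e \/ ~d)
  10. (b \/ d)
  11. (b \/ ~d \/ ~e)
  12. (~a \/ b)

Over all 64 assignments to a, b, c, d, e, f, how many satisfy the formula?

The models are:
  a=F b=F c=F d=T e=F f=F
  a=F b=F c=F d=T e=F f=T
  a=F b=F c=T d=T e=F f=F
  a=F b=T c=F d=T e=F f=F
  a=F b=T c=F d=T e=F f=T
  a=F b=T c=T d=T e=F f=F
Count: 6.

6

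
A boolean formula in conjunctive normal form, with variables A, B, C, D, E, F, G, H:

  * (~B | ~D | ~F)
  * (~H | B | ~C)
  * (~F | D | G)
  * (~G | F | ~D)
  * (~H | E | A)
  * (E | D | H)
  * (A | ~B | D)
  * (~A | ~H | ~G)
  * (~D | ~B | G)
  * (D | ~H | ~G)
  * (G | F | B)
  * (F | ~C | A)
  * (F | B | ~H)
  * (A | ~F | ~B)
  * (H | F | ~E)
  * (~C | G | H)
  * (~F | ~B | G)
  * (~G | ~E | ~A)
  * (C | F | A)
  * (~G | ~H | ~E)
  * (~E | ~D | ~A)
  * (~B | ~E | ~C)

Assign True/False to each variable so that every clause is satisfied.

Set A = False and propagate.
Branch on B: take B = False.
The remaining clauses are satisfied by C = True, D = True, E = True, F = True, G = True, H = False.

A=F, B=F, C=T, D=T, E=T, F=T, G=T, H=F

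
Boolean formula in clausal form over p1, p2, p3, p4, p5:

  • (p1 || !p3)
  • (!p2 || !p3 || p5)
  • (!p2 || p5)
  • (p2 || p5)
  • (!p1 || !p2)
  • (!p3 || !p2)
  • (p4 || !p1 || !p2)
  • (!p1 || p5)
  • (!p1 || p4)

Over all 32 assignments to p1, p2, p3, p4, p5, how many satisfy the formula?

Satisfying assignments:
  p1=F p2=F p3=F p4=F p5=T
  p1=F p2=F p3=F p4=T p5=T
  p1=F p2=T p3=F p4=F p5=T
  p1=F p2=T p3=F p4=T p5=T
  p1=T p2=F p3=F p4=T p5=T
  p1=T p2=F p3=T p4=T p5=T
That's 6 in total.

6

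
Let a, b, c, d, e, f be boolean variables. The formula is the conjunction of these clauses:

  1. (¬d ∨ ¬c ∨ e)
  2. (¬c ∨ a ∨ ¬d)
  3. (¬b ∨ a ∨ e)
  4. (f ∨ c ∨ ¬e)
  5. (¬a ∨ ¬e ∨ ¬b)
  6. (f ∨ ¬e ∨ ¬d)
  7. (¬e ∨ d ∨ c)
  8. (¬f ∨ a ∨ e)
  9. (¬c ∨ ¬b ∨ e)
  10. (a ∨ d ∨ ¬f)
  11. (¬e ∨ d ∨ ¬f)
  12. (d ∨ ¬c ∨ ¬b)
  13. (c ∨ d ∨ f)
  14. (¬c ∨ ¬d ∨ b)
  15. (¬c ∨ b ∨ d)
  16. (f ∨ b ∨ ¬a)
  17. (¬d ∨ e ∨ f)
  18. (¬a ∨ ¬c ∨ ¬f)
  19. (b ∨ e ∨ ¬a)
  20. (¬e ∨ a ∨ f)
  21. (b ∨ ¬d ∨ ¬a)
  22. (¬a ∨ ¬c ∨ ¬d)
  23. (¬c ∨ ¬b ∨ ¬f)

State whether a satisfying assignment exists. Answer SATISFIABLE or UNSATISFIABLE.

SATISFIABLE

Branch on a: take a = True.
For the remaining variables, b = True, c = False, d = False, e = False, f = True works.
So a=T  b=T  c=F  d=F  e=F  f=T is a satisfying assignment.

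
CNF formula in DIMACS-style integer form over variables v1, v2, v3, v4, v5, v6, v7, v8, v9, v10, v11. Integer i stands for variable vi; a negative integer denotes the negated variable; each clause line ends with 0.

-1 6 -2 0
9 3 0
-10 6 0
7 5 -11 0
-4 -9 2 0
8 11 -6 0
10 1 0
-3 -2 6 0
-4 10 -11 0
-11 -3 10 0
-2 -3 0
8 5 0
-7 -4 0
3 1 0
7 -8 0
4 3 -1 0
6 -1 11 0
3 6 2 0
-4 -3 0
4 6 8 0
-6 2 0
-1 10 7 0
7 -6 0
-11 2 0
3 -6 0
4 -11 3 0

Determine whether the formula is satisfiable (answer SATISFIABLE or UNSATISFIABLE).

v3 = True:
  propagation gives v2=False, v4=False, v6=False, v10=False; an empty clause results — contradiction.
v3 = False:
  propagation gives v9=True, v1=True, v4=True, v2=True; an empty clause results — contradiction.
Every branch closes, so no satisfying assignment exists.

UNSATISFIABLE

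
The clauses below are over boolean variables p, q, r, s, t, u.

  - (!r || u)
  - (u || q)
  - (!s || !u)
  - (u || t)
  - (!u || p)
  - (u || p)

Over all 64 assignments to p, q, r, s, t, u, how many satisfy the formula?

10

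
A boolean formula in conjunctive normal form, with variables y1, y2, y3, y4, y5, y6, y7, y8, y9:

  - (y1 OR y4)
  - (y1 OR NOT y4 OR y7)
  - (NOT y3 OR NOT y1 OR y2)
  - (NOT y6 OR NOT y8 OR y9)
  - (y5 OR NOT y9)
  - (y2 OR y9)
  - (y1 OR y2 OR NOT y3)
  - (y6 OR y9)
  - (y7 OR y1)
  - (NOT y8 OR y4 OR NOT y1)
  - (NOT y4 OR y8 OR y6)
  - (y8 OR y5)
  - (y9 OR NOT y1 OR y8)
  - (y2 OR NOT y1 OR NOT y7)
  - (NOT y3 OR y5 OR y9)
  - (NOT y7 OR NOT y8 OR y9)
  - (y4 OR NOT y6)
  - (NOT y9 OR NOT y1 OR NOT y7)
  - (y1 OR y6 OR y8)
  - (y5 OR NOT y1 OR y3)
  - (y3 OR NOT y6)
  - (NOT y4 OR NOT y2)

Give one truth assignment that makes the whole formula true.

y1=T  y2=T  y3=T  y4=F  y5=T  y6=F  y7=F  y8=F  y9=T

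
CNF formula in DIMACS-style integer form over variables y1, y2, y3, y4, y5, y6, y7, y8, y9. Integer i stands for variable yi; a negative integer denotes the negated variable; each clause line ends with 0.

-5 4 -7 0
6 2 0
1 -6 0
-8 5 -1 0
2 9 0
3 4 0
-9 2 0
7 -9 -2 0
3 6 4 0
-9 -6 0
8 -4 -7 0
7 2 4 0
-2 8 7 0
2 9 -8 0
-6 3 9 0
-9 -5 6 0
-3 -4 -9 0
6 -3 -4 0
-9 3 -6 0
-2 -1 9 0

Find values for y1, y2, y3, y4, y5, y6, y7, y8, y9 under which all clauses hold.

Set y1 = False and propagate.
  then y6 is forced to False.
  then y2 is forced to True.
Branch on y3: take y3 = True.
  then y4 is forced to False.
The remaining clauses are satisfied by y5 = False, y7 = True, y8 = False, y9 = True.
Every clause has at least one true literal under this assignment.

y1 = False, y2 = True, y3 = True, y4 = False, y5 = False, y6 = False, y7 = True, y8 = False, y9 = True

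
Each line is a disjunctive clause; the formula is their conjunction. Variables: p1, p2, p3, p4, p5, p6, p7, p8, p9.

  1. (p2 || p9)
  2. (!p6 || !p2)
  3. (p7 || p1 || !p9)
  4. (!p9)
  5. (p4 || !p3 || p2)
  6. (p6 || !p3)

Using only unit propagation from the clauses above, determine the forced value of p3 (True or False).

False

(!p9) stands alone — p9 = False.
(p9 || p2) with p9 = False leaves only p2, so p2 = True.
(!p2 || !p6): since p2 = True, the clause reduces to (!p6). p6 = False.
From (p6 || !p3) and p6 = False: p3 = False.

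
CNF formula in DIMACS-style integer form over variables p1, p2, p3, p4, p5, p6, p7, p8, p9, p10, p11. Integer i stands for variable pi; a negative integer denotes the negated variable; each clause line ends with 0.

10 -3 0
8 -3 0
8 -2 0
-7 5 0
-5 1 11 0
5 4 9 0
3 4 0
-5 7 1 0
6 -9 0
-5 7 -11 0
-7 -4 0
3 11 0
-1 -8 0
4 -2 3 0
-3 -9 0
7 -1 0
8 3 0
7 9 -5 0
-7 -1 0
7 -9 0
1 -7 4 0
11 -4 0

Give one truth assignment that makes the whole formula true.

p2 occurs only negated in the remaining clauses — set p2 = False.
Pure literal: p10 appears only positively; assign p10 = True.
Try p1 = False.
Try p3 = False.
  then p4 is forced to True.
  then p7 is forced to False.
  then p5 is forced to False.
  then p11 is forced to True.
  then p8 is forced to True.
  then p9 is forced to False.
p6 is now unconstrained; take p6 = False.
Every clause has at least one true literal under this assignment.

p1=F, p2=F, p3=F, p4=T, p5=F, p6=F, p7=F, p8=T, p9=F, p10=T, p11=T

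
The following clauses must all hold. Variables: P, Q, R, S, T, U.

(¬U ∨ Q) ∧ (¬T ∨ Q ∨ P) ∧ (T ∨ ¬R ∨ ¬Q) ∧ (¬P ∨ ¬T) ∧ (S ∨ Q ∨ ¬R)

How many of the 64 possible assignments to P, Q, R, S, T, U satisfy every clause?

Split on Q, then T.
  Q=1, T=1: forces P=0; R, S, U free → 2^3 = 8.
  Q=1, T=0: forces R=0; P, S, U free → 2^3 = 8.
  Q=0, T=1: a clause becomes empty — 0.
  Q=0, T=0: P free; 3 ways for (R,S,U) × 2^1 = 6.
Total: 8 + 8 + 0 + 6 = 22.

22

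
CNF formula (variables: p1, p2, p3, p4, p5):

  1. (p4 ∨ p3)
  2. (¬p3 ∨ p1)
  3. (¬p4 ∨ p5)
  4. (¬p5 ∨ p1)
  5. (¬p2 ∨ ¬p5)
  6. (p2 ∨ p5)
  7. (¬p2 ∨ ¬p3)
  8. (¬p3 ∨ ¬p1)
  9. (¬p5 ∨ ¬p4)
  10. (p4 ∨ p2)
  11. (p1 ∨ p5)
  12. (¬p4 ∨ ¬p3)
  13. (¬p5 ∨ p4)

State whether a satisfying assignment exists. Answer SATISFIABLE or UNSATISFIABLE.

UNSATISFIABLE

p5 = True:
  propagation gives p1=True, p2=False, p3=False, p4=True; an empty clause results — contradiction.
p5 = False:
  propagation gives p4=False, p3=True, p1=True; an empty clause results — contradiction.
Every branch closes, so no satisfying assignment exists.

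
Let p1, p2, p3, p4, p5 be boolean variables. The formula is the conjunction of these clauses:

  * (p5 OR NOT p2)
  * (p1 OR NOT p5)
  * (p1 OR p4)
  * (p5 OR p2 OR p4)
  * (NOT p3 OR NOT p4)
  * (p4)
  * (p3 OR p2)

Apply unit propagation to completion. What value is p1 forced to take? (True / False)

True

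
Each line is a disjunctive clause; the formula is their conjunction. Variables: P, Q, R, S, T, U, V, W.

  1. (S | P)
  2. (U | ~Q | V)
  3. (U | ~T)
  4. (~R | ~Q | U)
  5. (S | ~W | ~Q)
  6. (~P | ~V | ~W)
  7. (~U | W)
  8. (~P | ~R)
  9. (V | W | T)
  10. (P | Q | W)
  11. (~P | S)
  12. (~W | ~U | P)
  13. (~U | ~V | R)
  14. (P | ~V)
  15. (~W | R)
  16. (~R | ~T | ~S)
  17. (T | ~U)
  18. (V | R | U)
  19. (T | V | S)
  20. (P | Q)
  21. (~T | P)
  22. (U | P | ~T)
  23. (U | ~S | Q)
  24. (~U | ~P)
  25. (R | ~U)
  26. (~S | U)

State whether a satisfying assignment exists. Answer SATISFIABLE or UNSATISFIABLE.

UNSATISFIABLE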